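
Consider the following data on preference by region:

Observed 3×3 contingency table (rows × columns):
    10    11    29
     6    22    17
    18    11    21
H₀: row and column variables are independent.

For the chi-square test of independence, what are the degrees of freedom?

degrees of freedom = 4

df = (r−1)(c−1) = (3−1)·(3−1) = 4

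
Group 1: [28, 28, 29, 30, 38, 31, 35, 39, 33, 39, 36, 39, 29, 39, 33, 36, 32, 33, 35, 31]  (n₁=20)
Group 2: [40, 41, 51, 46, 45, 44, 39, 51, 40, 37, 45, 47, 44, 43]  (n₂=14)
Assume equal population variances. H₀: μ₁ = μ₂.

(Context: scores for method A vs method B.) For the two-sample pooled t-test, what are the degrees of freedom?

degrees of freedom = 32

df = n₁ + n₂ − 2 = 20 + 14 − 2 = 32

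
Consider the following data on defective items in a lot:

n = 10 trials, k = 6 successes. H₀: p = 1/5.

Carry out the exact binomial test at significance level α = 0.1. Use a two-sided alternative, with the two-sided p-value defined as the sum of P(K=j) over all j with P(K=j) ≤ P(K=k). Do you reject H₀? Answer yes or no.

reject H₀: yes

Exact binomial: n=10, k=6, p₀=1/5=0.2000
P(X=j) = C(n,j)·p₀^j·(1−p₀)^(n−j); p = Σ P(X=j) over j with P(X=j) ≤ P(X=6)
p-value (two-sided) = 0.00637
At α=0.1: p < α → reject H₀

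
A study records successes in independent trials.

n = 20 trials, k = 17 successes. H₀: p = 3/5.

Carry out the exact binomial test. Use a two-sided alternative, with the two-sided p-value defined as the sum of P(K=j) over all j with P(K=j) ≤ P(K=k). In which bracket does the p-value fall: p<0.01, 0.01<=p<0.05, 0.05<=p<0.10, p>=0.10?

p-value bracket: 0.01<=p<0.05

Exact binomial: n=20, k=17, p₀=3/5=0.6000
P(X=j) = C(n,j)·p₀^j·(1−p₀)^(n−j); p = Σ P(X=j) over j with P(X=j) ≤ P(X=17)
p-value (two-sided) = 0.02243
→ bracket: 0.01<=p<0.05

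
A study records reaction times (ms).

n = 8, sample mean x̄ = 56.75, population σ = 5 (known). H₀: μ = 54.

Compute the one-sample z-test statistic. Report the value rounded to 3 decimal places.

SE = σ/√n = 5/√8 = 1.7678
z = (x̄−μ₀)/SE = (56.75−54)/1.7678 = 1.5556

test statistic = 1.556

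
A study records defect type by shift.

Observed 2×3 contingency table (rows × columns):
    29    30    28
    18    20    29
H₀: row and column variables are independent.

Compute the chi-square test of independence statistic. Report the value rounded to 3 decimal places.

Row totals [87, 67], col totals [47, 50, 57], n=154
χ² = (29−26.55)²/26.55 + (30−28.25)²/28.25 + (28−32.20)²/32.20 + (18−20.45)²/20.45 + (20−21.75)²/21.75 + (29−24.80)²/24.80 = 2.0288
df = 2

test statistic = 2.029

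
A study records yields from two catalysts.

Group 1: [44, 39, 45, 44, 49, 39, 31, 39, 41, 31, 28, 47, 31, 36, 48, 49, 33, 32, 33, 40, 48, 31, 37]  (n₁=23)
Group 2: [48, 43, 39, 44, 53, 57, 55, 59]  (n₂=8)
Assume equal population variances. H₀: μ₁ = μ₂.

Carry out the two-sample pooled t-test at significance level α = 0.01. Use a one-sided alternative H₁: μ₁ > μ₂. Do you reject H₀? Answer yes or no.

reject H₀: no

x̄₁=38.913, s₁=6.835, n₁=23
x̄₂=49.750, s₂=7.305, n₂=8
s_p² = [22·6.835² + 7·7.305²]/29 = 48.3216
SE = √(s_p²·(1/23+1/8)) = 2.8533
t = (38.913−49.750)/2.8533 = -3.7981
df = 29
p-value (one-sided, H₁ greater) = 0.99965
At α=0.01: p ≥ α → fail to reject H₀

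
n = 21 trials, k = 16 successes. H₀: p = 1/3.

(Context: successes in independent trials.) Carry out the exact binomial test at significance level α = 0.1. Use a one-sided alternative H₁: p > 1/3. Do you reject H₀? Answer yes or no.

Exact binomial: n=21, k=16, p₀=1/3=0.3333
P(X≥16) from Σ C(n,i)·p₀^i·(1−p₀)^(n−i)
p-value (one-sided, H₁ greater) = 0.00007
At α=0.1: p < α → reject H₀

reject H₀: yes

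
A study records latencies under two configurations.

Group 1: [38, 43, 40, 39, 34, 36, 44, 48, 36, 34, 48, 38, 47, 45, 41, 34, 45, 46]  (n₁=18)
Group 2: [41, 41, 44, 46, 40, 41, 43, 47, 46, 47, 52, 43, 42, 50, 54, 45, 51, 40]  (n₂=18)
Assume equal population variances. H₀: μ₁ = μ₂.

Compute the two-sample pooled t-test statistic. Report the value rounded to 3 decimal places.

x̄₁=40.889, s₁=4.993, n₁=18
x̄₂=45.167, s₂=4.315, n₂=18
s_p² = [17·4.993² + 17·4.315²]/34 = 21.7729
SE = √(s_p²·(1/18+1/18)) = 1.5554
t = (40.889−45.167)/1.5554 = -2.7503
df = 34

test statistic = -2.750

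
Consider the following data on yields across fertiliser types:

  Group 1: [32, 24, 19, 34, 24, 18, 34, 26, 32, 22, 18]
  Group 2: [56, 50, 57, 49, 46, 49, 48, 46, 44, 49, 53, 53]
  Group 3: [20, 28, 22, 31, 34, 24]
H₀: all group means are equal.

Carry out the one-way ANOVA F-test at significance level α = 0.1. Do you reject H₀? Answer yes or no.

Group means [25.73, 50.00, 26.50], grand mean 35.931
SSB = Σnᵢ(x̄ᵢ−x̄)² = 4054.180; SSW = ΣΣ(x−x̄ᵢ)² = 725.682
MSB = 4054.180/2 = 2027.0901; MSW = 725.682/26 = 27.9108
F = MSB/MSW = 72.6273
df = (2, 26)
p-value (upper-tail) = 0.00000
At α=0.1: p < α → reject H₀

reject H₀: yes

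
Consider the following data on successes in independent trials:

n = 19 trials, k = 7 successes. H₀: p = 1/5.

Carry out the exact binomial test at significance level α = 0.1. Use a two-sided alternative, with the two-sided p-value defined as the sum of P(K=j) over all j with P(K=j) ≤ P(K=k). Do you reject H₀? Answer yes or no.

Exact binomial: n=19, k=7, p₀=1/5=0.2000
P(X=j) = C(n,j)·p₀^j·(1−p₀)^(n−j); p = Σ P(X=j) over j with P(X=j) ≤ P(X=7)
p-value (two-sided) = 0.08201
At α=0.1: p < α → reject H₀

reject H₀: yes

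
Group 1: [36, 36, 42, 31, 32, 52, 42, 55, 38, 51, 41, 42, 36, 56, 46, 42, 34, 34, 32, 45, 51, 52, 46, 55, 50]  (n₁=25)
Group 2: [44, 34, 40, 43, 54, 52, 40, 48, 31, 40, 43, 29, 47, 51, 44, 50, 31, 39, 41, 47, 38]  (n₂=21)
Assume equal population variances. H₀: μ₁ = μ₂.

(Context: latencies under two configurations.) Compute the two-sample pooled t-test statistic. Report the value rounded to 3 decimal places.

x̄₁=43.080, s₁=8.026, n₁=25
x̄₂=42.190, s₂=7.061, n₂=21
s_p² = [24·8.026² + 20·7.061²]/44 = 57.7972
SE = √(s_p²·(1/25+1/21)) = 2.2504
t = (43.080−42.190)/2.2504 = 0.3953
df = 44

test statistic = 0.395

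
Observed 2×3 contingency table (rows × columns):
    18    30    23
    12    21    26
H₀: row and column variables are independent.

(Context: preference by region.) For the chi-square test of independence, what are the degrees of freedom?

degrees of freedom = 2

df = (r−1)(c−1) = (2−1)·(3−1) = 2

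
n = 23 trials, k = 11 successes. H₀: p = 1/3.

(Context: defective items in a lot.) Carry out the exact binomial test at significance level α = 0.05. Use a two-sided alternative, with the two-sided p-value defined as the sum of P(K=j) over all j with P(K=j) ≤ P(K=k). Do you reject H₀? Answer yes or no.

reject H₀: no

Exact binomial: n=23, k=11, p₀=1/3=0.3333
P(X=j) = C(n,j)·p₀^j·(1−p₀)^(n−j); p = Σ P(X=j) over j with P(X=j) ≤ P(X=11)
p-value (two-sided) = 0.18267
At α=0.05: p ≥ α → fail to reject H₀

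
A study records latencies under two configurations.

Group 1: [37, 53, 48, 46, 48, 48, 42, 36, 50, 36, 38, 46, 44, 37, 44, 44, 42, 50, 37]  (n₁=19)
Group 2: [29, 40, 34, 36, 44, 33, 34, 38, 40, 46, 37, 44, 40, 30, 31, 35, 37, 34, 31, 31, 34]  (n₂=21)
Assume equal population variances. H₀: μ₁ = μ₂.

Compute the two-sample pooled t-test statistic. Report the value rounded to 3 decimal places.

x̄₁=43.474, s₁=5.389, n₁=19
x̄₂=36.095, s₂=4.836, n₂=21
s_p² = [18·5.389² + 20·4.836²]/38 = 26.0670
SE = √(s_p²·(1/19+1/21)) = 1.6166
t = (43.474−36.095)/1.6166 = 4.5643
df = 38

test statistic = 4.564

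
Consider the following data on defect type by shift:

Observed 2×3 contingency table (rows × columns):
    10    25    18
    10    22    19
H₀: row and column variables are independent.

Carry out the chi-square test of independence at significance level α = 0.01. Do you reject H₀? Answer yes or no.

Row totals [53, 51], col totals [20, 47, 37], n=104
χ² = (10−10.19)²/10.19 + (25−23.95)²/23.95 + (18−18.86)²/18.86 + (10−9.81)²/9.81 + (22−23.05)²/23.05 + (19−18.14)²/18.14 = 0.1801
df = 2
p-value (upper-tail) = 0.91388
At α=0.01: p ≥ α → fail to reject H₀

reject H₀: no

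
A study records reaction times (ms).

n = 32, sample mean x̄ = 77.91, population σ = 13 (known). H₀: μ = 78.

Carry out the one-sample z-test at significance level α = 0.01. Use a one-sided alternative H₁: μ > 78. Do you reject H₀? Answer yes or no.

reject H₀: no

SE = σ/√n = 13/√32 = 2.2981
z = (x̄−μ₀)/SE = (77.91−78)/2.2981 = -0.0392
p-value (one-sided, H₁ greater) = 0.51562
At α=0.01: p ≥ α → fail to reject H₀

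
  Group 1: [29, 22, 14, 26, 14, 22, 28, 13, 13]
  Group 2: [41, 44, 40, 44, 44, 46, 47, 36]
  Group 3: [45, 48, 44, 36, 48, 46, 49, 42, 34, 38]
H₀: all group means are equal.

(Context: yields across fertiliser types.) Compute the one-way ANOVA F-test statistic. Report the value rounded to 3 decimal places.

test statistic = 53.037

Group means [20.11, 42.75, 43.00], grand mean 35.296
SSB = Σnᵢ(x̄ᵢ−x̄)² = 3113.241; SSW = ΣΣ(x−x̄ᵢ)² = 704.389
MSB = 3113.241/2 = 1556.6204; MSW = 704.389/24 = 29.3495
F = MSB/MSW = 53.0373
df = (2, 24)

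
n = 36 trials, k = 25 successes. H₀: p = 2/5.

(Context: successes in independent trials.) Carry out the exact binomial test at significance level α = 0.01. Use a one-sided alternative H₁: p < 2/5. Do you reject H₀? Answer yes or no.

reject H₀: no

Exact binomial: n=36, k=25, p₀=2/5=0.4000
P(X≤25) from Σ C(n,i)·p₀^i·(1−p₀)^(n−i)
p-value (one-sided, H₁ less) = 0.99991
At α=0.01: p ≥ α → fail to reject H₀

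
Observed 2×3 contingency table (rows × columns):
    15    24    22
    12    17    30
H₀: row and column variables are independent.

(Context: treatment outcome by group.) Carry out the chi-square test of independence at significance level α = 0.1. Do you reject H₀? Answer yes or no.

Row totals [61, 59], col totals [27, 41, 52], n=120
χ² = (15−13.72)²/13.72 + (24−20.84)²/20.84 + (22−26.43)²/26.43 + (12−13.28)²/13.28 + (17−20.16)²/20.16 + (30−25.57)²/25.57 = 2.7266
df = 2
p-value (upper-tail) = 0.25581
At α=0.1: p ≥ α → fail to reject H₀

reject H₀: no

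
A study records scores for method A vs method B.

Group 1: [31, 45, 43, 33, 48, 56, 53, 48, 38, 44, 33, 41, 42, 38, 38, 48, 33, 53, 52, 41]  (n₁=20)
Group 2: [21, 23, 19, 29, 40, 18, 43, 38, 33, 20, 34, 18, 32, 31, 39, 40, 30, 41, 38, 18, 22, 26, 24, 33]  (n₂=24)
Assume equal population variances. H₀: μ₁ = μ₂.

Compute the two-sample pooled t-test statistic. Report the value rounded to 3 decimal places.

x̄₁=42.900, s₁=7.461, n₁=20
x̄₂=29.583, s₂=8.428, n₂=24
s_p² = [19·7.461² + 23·8.428²]/42 = 64.0865
SE = √(s_p²·(1/20+1/24)) = 2.4238
t = (42.900−29.583)/2.4238 = 5.4942
df = 42

test statistic = 5.494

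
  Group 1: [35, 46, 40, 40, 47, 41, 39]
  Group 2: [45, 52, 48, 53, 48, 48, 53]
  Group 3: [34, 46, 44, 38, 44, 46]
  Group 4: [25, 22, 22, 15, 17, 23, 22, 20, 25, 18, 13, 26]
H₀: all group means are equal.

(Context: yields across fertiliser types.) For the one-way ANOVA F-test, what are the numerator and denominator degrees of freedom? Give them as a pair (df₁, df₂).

degrees of freedom = [3, 28]

k = 4 groups, N = 32 total
df = (k−1, N−k) = (4−1, 32−4) = (3, 28)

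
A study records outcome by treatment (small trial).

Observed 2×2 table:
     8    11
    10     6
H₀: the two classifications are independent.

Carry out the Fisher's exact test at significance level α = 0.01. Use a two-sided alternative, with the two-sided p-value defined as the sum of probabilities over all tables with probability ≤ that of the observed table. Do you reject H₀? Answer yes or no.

Margins: r₁=19, r₂=16, c₁=18, c₂=17, n=35
p_obs = C(19,8)·C(16,10)/C(35,18); sum pmf over tables with pmf ≤ p_obs
p-value (two-sided) = 0.31453
At α=0.01: p ≥ α → fail to reject H₀

reject H₀: no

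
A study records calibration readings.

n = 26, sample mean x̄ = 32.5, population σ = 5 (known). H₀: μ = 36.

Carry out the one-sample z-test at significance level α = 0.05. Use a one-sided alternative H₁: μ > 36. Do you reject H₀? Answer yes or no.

SE = σ/√n = 5/√26 = 0.9806
z = (x̄−μ₀)/SE = (32.5−36)/0.9806 = -3.5693
p-value (one-sided, H₁ greater) = 0.99982
At α=0.05: p ≥ α → fail to reject H₀

reject H₀: no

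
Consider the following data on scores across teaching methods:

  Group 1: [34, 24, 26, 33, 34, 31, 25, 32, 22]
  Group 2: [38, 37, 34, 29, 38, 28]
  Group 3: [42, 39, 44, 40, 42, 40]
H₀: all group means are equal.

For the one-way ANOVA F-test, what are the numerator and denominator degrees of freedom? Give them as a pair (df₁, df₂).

degrees of freedom = [2, 18]

k = 3 groups, N = 21 total
df = (k−1, N−k) = (3−1, 21−3) = (2, 18)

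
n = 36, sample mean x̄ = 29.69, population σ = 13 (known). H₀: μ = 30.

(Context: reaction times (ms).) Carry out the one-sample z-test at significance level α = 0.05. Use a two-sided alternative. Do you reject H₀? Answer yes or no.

reject H₀: no

SE = σ/√n = 13/√36 = 2.1667
z = (x̄−μ₀)/SE = (29.69−30)/2.1667 = -0.1431
p-value (two-sided) = 0.88623
At α=0.05: p ≥ α → fail to reject H₀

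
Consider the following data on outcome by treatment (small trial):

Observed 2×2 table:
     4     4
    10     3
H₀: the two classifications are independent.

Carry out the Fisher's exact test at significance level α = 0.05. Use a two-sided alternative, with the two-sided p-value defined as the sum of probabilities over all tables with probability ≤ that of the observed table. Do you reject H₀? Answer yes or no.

reject H₀: no

Margins: r₁=8, r₂=13, c₁=14, c₂=7, n=21
p_obs = C(8,4)·C(13,10)/C(21,14); sum pmf over tables with pmf ≤ p_obs
p-value (two-sided) = 0.34575
At α=0.05: p ≥ α → fail to reject H₀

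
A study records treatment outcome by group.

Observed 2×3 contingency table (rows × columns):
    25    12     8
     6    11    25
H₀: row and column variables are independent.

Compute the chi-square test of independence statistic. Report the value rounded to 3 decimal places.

test statistic = 20.367

Row totals [45, 42], col totals [31, 23, 33], n=87
χ² = (25−16.03)²/16.03 + (12−11.90)²/11.90 + (8−17.07)²/17.07 + (6−14.97)²/14.97 + (11−11.10)²/11.10 + (25−15.93)²/15.93 = 20.3670
df = 2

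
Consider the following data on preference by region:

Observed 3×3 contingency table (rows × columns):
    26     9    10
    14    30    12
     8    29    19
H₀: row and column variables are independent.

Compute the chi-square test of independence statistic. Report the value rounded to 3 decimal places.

Row totals [45, 56, 56], col totals [48, 68, 41], n=157
χ² = (26−13.76)²/13.76 + (9−19.49)²/19.49 + (10−11.75)²/11.75 + (14−17.12)²/17.12 + (30−24.25)²/24.25 + (12−14.62)²/14.62 + (8−17.12)²/17.12 + (29−24.25)²/24.25 + (19−14.62)²/14.62 = 26.2980
df = 4

test statistic = 26.298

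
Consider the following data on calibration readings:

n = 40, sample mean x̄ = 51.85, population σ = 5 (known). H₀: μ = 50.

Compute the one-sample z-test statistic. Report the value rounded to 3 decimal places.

test statistic = 2.340

SE = σ/√n = 5/√40 = 0.7906
z = (x̄−μ₀)/SE = (51.85−50)/0.7906 = 2.3401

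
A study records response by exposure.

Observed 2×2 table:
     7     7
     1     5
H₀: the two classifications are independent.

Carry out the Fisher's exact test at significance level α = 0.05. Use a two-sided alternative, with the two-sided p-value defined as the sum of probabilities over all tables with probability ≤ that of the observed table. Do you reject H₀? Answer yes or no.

Margins: r₁=14, r₂=6, c₁=8, c₂=12, n=20
p_obs = C(14,7)·C(6,1)/C(20,8); sum pmf over tables with pmf ≤ p_obs
p-value (two-sided) = 0.32456
At α=0.05: p ≥ α → fail to reject H₀

reject H₀: no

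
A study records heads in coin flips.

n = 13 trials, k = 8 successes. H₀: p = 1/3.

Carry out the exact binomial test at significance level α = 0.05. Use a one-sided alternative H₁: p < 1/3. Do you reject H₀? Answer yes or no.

reject H₀: no

Exact binomial: n=13, k=8, p₀=1/3=0.3333
P(X≤8) from Σ C(n,i)·p₀^i·(1−p₀)^(n−i)
p-value (one-sided, H₁ less) = 0.99118
At α=0.05: p ≥ α → fail to reject H₀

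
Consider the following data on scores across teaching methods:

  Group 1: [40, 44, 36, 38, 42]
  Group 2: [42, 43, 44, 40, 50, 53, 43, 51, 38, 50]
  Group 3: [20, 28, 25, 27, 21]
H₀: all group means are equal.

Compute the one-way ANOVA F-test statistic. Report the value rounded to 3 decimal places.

Group means [40.00, 45.40, 24.20], grand mean 38.750
SSB = Σnᵢ(x̄ᵢ−x̄)² = 1508.550; SSW = ΣΣ(x−x̄ᵢ)² = 331.200
MSB = 1508.550/2 = 754.2750; MSW = 331.200/17 = 19.4824
F = MSB/MSW = 38.7158
df = (2, 17)

test statistic = 38.716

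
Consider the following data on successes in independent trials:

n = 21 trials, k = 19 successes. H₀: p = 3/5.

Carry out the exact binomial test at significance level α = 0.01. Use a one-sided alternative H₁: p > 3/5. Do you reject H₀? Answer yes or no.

reject H₀: yes

Exact binomial: n=21, k=19, p₀=3/5=0.6000
P(X≥19) from Σ C(n,i)·p₀^i·(1−p₀)^(n−i)
p-value (one-sided, H₁ greater) = 0.00238
At α=0.01: p < α → reject H₀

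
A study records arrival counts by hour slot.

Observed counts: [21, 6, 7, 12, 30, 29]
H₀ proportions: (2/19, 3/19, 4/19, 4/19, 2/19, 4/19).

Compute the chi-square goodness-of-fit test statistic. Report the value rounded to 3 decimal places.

test statistic = 65.276

n = 105; E_i = n·p_i = [11.05, 16.58, 22.11, 22.11, 11.05, 22.11]
χ² = (21−11.05)²/11.05 + (6−16.58)²/16.58 + (7−22.11)²/22.11 + (12−22.11)²/22.11 + (30−11.05)²/11.05 + (29−22.11)²/22.11 = 65.2762
df = 5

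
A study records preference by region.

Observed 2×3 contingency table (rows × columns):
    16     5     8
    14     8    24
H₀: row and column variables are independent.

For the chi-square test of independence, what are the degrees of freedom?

df = (r−1)(c−1) = (2−1)·(3−1) = 2

degrees of freedom = 2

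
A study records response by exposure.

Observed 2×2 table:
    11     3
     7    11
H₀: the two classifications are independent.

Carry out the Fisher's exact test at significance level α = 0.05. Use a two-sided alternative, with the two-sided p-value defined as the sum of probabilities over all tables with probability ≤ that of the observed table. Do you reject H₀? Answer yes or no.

Margins: r₁=14, r₂=18, c₁=18, c₂=14, n=32
p_obs = C(14,11)·C(18,7)/C(32,18); sum pmf over tables with pmf ≤ p_obs
p-value (two-sided) = 0.03557
At α=0.05: p < α → reject H₀

reject H₀: yes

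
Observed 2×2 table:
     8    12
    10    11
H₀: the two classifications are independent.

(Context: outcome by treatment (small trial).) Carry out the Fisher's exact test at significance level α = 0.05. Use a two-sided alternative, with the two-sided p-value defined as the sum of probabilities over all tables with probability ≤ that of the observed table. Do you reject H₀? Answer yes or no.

reject H₀: no

Margins: r₁=20, r₂=21, c₁=18, c₂=23, n=41
p_obs = C(20,8)·C(21,10)/C(41,18); sum pmf over tables with pmf ≤ p_obs
p-value (two-sided) = 0.75574
At α=0.05: p ≥ α → fail to reject H₀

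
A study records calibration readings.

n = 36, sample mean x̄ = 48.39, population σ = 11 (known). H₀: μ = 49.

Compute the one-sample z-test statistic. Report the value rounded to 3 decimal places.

test statistic = -0.333

SE = σ/√n = 11/√36 = 1.8333
z = (x̄−μ₀)/SE = (48.39−49)/1.8333 = -0.3327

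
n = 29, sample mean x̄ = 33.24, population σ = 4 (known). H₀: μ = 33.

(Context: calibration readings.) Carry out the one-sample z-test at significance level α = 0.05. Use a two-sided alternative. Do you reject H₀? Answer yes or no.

SE = σ/√n = 4/√29 = 0.7428
z = (x̄−μ₀)/SE = (33.24−33)/0.7428 = 0.3231
p-value (two-sided) = 0.74661
At α=0.05: p ≥ α → fail to reject H₀

reject H₀: no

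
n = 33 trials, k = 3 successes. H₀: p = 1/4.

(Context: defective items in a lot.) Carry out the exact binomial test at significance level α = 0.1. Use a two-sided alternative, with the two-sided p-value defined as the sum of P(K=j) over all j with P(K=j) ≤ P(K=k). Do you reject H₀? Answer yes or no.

reject H₀: yes

Exact binomial: n=33, k=3, p₀=1/4=0.2500
P(X=j) = C(n,j)·p₀^j·(1−p₀)^(n−j); p = Σ P(X=j) over j with P(X=j) ≤ P(X=3)
p-value (two-sided) = 0.04188
At α=0.1: p < α → reject H₀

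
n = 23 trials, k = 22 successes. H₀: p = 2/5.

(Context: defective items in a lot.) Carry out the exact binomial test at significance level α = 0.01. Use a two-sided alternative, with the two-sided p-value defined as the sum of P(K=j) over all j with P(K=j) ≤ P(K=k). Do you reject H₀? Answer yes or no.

Exact binomial: n=23, k=22, p₀=2/5=0.4000
P(X=j) = C(n,j)·p₀^j·(1−p₀)^(n−j); p = Σ P(X=j) over j with P(X=j) ≤ P(X=22)
p-value (two-sided) = 0.00000
At α=0.01: p < α → reject H₀

reject H₀: yes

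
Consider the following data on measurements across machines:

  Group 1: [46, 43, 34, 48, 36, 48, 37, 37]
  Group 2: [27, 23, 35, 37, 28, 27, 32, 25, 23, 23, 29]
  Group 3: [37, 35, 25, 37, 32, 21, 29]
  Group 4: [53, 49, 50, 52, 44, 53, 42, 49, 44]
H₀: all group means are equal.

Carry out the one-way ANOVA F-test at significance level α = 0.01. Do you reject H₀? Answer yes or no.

Group means [41.12, 28.09, 30.86, 48.44], grand mean 36.857
SSB = Σnᵢ(x̄ᵢ−x̄)² = 2451.422; SSW = ΣΣ(x−x̄ᵢ)² = 832.863
MSB = 2451.422/3 = 817.1408; MSW = 832.863/31 = 26.8666
F = MSB/MSW = 30.4148
df = (3, 31)
p-value (upper-tail) = 0.00000
At α=0.01: p < α → reject H₀

reject H₀: yes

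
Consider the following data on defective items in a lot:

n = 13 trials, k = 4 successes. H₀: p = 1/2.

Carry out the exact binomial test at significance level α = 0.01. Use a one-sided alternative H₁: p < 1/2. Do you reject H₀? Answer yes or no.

reject H₀: no

Exact binomial: n=13, k=4, p₀=1/2=0.5000
P(X≤4) from Σ C(n,i)·p₀^i·(1−p₀)^(n−i)
p-value (one-sided, H₁ less) = 0.13342
At α=0.01: p ≥ α → fail to reject H₀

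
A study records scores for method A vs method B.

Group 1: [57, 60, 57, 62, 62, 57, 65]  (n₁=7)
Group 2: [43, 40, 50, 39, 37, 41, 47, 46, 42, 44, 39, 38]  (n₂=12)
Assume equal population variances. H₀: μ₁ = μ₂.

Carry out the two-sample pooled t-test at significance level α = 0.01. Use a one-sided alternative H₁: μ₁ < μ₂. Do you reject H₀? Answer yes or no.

reject H₀: no

x̄₁=60.000, s₁=3.162, n₁=7
x̄₂=42.167, s₂=3.973, n₂=12
s_p² = [6·3.162² + 11·3.973²]/17 = 13.7451
SE = √(s_p²·(1/7+1/12)) = 1.7632
t = (60.000−42.167)/1.7632 = 10.1140
df = 17
p-value (one-sided, H₁ less) = 1.00000
At α=0.01: p ≥ α → fail to reject H₀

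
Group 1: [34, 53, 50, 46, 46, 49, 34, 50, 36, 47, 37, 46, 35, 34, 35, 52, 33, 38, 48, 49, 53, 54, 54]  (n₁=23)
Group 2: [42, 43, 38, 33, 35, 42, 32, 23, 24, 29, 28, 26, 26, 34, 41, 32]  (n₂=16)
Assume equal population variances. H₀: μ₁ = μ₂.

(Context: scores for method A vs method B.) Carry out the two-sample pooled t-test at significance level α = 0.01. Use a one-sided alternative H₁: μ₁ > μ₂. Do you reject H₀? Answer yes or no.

x̄₁=44.043, s₁=7.737, n₁=23
x̄₂=33.000, s₂=6.723, n₂=16
s_p² = [22·7.737² + 15·6.723²]/37 = 53.9177
SE = √(s_p²·(1/23+1/16)) = 2.3904
t = (44.043−33.000)/2.3904 = 4.6199
df = 37
p-value (one-sided, H₁ greater) = 0.00002
At α=0.01: p < α → reject H₀

reject H₀: yes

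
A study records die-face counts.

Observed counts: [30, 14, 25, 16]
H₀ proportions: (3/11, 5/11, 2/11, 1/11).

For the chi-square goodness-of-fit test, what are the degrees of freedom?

df = k − 1 = 4 − 1 = 3

degrees of freedom = 3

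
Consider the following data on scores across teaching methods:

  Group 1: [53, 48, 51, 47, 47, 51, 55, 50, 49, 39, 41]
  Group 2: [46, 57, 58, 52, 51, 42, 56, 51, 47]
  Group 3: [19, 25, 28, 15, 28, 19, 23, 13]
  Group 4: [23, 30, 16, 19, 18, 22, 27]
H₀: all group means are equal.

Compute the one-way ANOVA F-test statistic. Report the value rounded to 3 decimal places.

test statistic = 82.760

Group means [48.27, 51.11, 21.25, 22.14], grand mean 37.600
SSB = Σnᵢ(x̄ᵢ−x̄)² = 6706.972; SSW = ΣΣ(x−x̄ᵢ)² = 837.428
MSB = 6706.972/3 = 2235.6574; MSW = 837.428/31 = 27.0138
F = MSB/MSW = 82.7598
df = (3, 31)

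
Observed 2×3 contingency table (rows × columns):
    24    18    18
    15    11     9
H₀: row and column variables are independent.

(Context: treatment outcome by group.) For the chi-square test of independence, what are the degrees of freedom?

df = (r−1)(c−1) = (2−1)·(3−1) = 2

degrees of freedom = 2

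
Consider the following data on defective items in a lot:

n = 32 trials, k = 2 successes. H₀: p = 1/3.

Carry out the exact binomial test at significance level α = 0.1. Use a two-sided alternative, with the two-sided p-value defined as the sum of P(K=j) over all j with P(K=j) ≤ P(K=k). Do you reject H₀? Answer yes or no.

reject H₀: yes

Exact binomial: n=32, k=2, p₀=1/3=0.3333
P(X=j) = C(n,j)·p₀^j·(1−p₀)^(n−j); p = Σ P(X=j) over j with P(X=j) ≤ P(X=2)
p-value (two-sided) = 0.00051
At α=0.1: p < α → reject H₀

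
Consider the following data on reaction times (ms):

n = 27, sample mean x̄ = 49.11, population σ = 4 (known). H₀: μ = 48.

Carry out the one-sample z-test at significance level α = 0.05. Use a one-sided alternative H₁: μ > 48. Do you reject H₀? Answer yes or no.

SE = σ/√n = 4/√27 = 0.7698
z = (x̄−μ₀)/SE = (49.11−48)/0.7698 = 1.4419
p-value (one-sided, H₁ greater) = 0.07466
At α=0.05: p ≥ α → fail to reject H₀

reject H₀: no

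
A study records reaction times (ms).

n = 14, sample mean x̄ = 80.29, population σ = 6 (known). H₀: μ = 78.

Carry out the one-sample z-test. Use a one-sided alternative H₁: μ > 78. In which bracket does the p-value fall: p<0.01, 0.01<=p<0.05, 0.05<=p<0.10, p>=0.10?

SE = σ/√n = 6/√14 = 1.6036
z = (x̄−μ₀)/SE = (80.29−78)/1.6036 = 1.4281
p-value (one-sided, H₁ greater) = 0.07664
→ bracket: 0.05<=p<0.10

p-value bracket: 0.05<=p<0.10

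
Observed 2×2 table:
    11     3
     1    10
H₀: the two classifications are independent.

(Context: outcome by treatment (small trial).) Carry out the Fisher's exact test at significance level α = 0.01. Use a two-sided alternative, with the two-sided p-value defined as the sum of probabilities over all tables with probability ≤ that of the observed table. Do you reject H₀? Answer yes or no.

Margins: r₁=14, r₂=11, c₁=12, c₂=13, n=25
p_obs = C(14,11)·C(11,1)/C(25,12); sum pmf over tables with pmf ≤ p_obs
p-value (two-sided) = 0.00098
At α=0.01: p < α → reject H₀

reject H₀: yes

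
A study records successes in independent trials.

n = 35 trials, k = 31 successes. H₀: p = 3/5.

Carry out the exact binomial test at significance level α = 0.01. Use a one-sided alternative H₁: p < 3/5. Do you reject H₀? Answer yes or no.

reject H₀: no

Exact binomial: n=35, k=31, p₀=3/5=0.6000
P(X≤31) from Σ C(n,i)·p₀^i·(1−p₀)^(n−i)
p-value (one-sided, H₁ less) = 0.99996
At α=0.01: p ≥ α → fail to reject H₀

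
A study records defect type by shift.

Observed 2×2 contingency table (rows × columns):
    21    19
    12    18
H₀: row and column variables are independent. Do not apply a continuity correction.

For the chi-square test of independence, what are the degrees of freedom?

degrees of freedom = 1

df = (r−1)(c−1) = (2−1)·(2−1) = 1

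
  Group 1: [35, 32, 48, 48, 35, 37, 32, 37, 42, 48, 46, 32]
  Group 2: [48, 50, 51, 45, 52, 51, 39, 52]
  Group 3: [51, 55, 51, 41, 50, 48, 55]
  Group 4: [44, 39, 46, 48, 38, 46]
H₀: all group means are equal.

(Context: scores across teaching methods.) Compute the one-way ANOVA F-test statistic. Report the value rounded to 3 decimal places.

Group means [39.33, 48.50, 50.14, 43.50], grand mean 44.606
SSB = Σnᵢ(x̄ᵢ−x̄)² = 676.855; SSW = ΣΣ(x−x̄ᵢ)² = 849.024
MSB = 676.855/3 = 225.6183; MSW = 849.024/29 = 29.2767
F = MSB/MSW = 7.7064
df = (3, 29)

test statistic = 7.706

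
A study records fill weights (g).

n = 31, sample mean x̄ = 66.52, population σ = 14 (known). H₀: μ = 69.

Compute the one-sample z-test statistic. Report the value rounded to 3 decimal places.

SE = σ/√n = 14/√31 = 2.5145
z = (x̄−μ₀)/SE = (66.52−69)/2.5145 = -0.9863

test statistic = -0.986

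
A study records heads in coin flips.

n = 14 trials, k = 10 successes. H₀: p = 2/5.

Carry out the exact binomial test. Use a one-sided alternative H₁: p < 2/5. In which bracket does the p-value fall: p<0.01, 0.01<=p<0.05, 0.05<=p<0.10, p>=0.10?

p-value bracket: p>=0.10

Exact binomial: n=14, k=10, p₀=2/5=0.4000
P(X≤10) from Σ C(n,i)·p₀^i·(1−p₀)^(n−i)
p-value (one-sided, H₁ less) = 0.99609
→ bracket: p>=0.10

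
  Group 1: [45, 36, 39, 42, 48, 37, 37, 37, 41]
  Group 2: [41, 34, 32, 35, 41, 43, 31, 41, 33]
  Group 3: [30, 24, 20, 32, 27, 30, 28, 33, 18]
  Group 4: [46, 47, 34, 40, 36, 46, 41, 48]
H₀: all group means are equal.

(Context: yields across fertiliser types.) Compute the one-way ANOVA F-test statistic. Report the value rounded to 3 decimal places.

test statistic = 17.338

Group means [40.22, 36.78, 26.89, 42.25], grand mean 36.371
SSB = Σnᵢ(x̄ᵢ−x̄)² = 1220.671; SSW = ΣΣ(x−x̄ᵢ)² = 727.500
MSB = 1220.671/3 = 406.8905; MSW = 727.500/31 = 23.4677
F = MSB/MSW = 17.3383
df = (3, 31)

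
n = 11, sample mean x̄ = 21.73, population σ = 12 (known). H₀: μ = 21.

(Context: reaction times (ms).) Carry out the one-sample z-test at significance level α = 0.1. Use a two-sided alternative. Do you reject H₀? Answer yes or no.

SE = σ/√n = 12/√11 = 3.6181
z = (x̄−μ₀)/SE = (21.73−21)/3.6181 = 0.2018
p-value (two-sided) = 0.84010
At α=0.1: p ≥ α → fail to reject H₀

reject H₀: no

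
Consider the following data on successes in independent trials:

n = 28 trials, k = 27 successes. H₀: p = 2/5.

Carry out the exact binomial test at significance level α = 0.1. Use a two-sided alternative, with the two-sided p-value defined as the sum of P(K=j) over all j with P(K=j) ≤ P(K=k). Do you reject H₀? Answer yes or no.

Exact binomial: n=28, k=27, p₀=2/5=0.4000
P(X=j) = C(n,j)·p₀^j·(1−p₀)^(n−j); p = Σ P(X=j) over j with P(X=j) ≤ P(X=27)
p-value (two-sided) = 0.00000
At α=0.1: p < α → reject H₀

reject H₀: yes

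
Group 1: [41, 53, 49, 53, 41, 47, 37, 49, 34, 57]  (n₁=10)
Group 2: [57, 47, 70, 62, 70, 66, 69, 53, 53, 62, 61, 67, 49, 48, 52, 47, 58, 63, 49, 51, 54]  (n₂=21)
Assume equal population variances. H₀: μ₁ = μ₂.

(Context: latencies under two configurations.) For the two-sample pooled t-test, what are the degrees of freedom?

degrees of freedom = 29

df = n₁ + n₂ − 2 = 10 + 21 − 2 = 29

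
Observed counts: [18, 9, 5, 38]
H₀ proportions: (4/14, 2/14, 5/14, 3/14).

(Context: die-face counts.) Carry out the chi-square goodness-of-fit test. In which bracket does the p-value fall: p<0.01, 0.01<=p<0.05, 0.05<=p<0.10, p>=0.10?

p-value bracket: p<0.01

n = 70; E_i = n·p_i = [20.00, 10.00, 25.00, 15.00]
χ² = (18−20.00)²/20.00 + (9−10.00)²/10.00 + (5−25.00)²/25.00 + (38−15.00)²/15.00 = 51.5667
df = 3
p-value (upper-tail) = 0.00000
→ bracket: p<0.01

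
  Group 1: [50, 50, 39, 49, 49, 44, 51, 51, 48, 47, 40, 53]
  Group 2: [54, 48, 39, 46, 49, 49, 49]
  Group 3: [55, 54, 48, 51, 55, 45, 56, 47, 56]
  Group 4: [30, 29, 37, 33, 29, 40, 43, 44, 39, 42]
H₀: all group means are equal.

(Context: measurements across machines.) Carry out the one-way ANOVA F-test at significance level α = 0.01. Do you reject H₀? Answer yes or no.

Group means [47.58, 47.71, 51.89, 36.60], grand mean 45.737
SSB = Σnᵢ(x̄ᵢ−x̄)² = 1243.734; SSW = ΣΣ(x−x̄ᵢ)² = 795.634
MSB = 1243.734/3 = 414.5781; MSW = 795.634/34 = 23.4010
F = MSB/MSW = 17.7163
df = (3, 34)
p-value (upper-tail) = 0.00000
At α=0.01: p < α → reject H₀

reject H₀: yes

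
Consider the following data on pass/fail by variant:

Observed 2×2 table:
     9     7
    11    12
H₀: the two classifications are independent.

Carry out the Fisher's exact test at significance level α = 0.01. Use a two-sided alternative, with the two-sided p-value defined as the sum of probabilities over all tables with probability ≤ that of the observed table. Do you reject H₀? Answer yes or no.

Margins: r₁=16, r₂=23, c₁=20, c₂=19, n=39
p_obs = C(16,9)·C(23,11)/C(39,20); sum pmf over tables with pmf ≤ p_obs
p-value (two-sided) = 0.74753
At α=0.01: p ≥ α → fail to reject H₀

reject H₀: no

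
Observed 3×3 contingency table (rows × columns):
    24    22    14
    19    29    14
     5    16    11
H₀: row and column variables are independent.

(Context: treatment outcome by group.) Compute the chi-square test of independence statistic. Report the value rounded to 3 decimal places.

Row totals [60, 62, 32], col totals [48, 67, 39], n=154
χ² = (24−18.70)²/18.70 + (22−26.10)²/26.10 + (14−15.19)²/15.19 + (19−19.32)²/19.32 + (29−26.97)²/26.97 + (14−15.70)²/15.70 + (5−9.97)²/9.97 + (16−13.92)²/13.92 + (11−8.10)²/8.10 = 6.4081
df = 4

test statistic = 6.408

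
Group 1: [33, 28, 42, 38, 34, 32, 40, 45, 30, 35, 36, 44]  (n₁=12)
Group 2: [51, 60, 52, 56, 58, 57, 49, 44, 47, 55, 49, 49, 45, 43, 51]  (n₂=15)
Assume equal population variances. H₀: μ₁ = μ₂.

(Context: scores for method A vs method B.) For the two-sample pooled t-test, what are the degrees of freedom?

df = n₁ + n₂ − 2 = 12 + 15 − 2 = 25

degrees of freedom = 25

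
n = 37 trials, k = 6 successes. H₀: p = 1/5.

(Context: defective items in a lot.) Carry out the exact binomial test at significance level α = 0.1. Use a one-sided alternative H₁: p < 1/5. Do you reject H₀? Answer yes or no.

reject H₀: no

Exact binomial: n=37, k=6, p₀=1/5=0.2000
P(X≤6) from Σ C(n,i)·p₀^i·(1−p₀)^(n−i)
p-value (one-sided, H₁ less) = 0.36983
At α=0.1: p ≥ α → fail to reject H₀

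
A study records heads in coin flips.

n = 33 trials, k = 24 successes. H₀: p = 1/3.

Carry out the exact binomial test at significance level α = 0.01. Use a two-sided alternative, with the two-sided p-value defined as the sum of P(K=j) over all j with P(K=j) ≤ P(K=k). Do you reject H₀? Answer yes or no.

reject H₀: yes

Exact binomial: n=33, k=24, p₀=1/3=0.3333
P(X=j) = C(n,j)·p₀^j·(1−p₀)^(n−j); p = Σ P(X=j) over j with P(X=j) ≤ P(X=24)
p-value (two-sided) = 0.00001
At α=0.01: p < α → reject H₀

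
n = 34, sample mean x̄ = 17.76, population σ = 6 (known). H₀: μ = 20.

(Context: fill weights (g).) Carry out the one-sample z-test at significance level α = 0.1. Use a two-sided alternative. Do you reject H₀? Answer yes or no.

SE = σ/√n = 6/√34 = 1.0290
z = (x̄−μ₀)/SE = (17.76−20)/1.0290 = -2.1769
p-value (two-sided) = 0.02949
At α=0.1: p < α → reject H₀

reject H₀: yes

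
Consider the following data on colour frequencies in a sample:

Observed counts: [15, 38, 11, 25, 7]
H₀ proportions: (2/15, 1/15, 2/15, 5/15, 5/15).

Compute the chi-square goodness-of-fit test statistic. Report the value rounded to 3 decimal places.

test statistic = 177.719

n = 96; E_i = n·p_i = [12.80, 6.40, 12.80, 32.00, 32.00]
χ² = (15−12.80)²/12.80 + (38−6.40)²/6.40 + (11−12.80)²/12.80 + (25−32.00)²/32.00 + (7−32.00)²/32.00 = 177.7188
df = 4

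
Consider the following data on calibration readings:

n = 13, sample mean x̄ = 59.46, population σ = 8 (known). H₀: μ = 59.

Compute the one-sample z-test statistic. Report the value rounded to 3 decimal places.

SE = σ/√n = 8/√13 = 2.2188
z = (x̄−μ₀)/SE = (59.46−59)/2.2188 = 0.2073

test statistic = 0.207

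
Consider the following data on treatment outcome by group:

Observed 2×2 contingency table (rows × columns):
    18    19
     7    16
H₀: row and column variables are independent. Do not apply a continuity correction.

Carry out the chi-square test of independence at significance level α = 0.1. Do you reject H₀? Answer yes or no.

Row totals [37, 23], col totals [25, 35], n=60
χ² = (18−15.42)²/15.42 + (19−21.58)²/21.58 + (7−9.58)²/9.58 + (16−13.42)²/13.42 = 1.9359
df = 1
p-value (upper-tail) = 0.16412
At α=0.1: p ≥ α → fail to reject H₀

reject H₀: no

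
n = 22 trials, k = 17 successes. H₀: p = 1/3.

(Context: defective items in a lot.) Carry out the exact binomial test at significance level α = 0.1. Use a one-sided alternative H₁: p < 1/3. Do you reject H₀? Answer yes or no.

reject H₀: no

Exact binomial: n=22, k=17, p₀=1/3=0.3333
P(X≤17) from Σ C(n,i)·p₀^i·(1−p₀)^(n−i)
p-value (one-sided, H₁ less) = 1.00000
At α=0.1: p ≥ α → fail to reject H₀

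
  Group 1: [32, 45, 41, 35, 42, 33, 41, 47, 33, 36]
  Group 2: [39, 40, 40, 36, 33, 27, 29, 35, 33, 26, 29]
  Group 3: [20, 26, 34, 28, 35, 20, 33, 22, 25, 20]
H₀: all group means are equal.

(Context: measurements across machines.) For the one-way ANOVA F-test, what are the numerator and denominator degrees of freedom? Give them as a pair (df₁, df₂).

k = 3 groups, N = 31 total
df = (k−1, N−k) = (3−1, 31−3) = (2, 28)

degrees of freedom = [2, 28]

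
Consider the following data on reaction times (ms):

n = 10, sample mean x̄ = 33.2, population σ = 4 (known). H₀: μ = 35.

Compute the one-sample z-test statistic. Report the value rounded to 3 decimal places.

SE = σ/√n = 4/√10 = 1.2649
z = (x̄−μ₀)/SE = (33.2−35)/1.2649 = -1.4230

test statistic = -1.423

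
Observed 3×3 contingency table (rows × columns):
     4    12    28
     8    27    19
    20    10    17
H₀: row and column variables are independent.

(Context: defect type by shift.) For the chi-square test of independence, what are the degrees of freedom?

degrees of freedom = 4

df = (r−1)(c−1) = (3−1)·(3−1) = 4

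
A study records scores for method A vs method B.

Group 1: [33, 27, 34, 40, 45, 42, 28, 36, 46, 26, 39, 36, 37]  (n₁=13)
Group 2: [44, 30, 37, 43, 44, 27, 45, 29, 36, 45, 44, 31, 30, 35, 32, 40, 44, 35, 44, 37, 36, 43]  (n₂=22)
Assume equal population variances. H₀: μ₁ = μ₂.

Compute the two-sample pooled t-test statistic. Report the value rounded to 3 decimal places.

x̄₁=36.077, s₁=6.461, n₁=13
x̄₂=37.773, s₂=6.070, n₂=22
s_p² = [12·6.461² + 21·6.070²]/33 = 38.6299
SE = √(s_p²·(1/13+1/22)) = 2.1743
t = (36.077−37.773)/2.1743 = -0.7799
df = 33

test statistic = -0.780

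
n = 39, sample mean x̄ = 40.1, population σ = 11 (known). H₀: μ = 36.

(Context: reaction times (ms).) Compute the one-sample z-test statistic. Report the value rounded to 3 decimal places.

test statistic = 2.328

SE = σ/√n = 11/√39 = 1.7614
z = (x̄−μ₀)/SE = (40.1−36)/1.7614 = 2.3277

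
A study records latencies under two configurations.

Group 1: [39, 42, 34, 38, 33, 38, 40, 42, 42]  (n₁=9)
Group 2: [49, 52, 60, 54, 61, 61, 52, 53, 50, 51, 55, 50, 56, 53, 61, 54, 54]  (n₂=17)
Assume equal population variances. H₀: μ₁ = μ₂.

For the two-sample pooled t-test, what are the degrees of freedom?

degrees of freedom = 24

df = n₁ + n₂ − 2 = 9 + 17 − 2 = 24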